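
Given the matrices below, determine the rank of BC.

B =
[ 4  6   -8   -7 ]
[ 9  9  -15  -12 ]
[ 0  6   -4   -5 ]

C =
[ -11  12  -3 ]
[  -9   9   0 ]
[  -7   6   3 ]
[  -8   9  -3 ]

First compute BC:
[[ 14,  -9, -15],
 [ 21,  -9, -36],
 [ 14, -15,   3]]
Now row reduce the product.
R2 ← R2 − (3/2)·R1: [0, 9/2, -27/2]
R3 ← R3 − R1: [0, -6, 18]
R3 ← R3 + (4/3)·R2: [0, 0, 0]
2 nonzero rows, so rank(BC) = 2.

2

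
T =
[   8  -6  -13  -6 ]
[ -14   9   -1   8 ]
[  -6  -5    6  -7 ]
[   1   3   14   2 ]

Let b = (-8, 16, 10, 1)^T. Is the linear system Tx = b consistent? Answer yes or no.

yes

Row reduce the augmented matrix [T | b].
R2 ← R2 + (7/4)·R1: [0, -3/2, -95/4, -5/2, 2]
R3 ← R3 + (3/4)·R1: [0, -19/2, -15/4, -23/2, 4]
R4 ← R4 − (1/8)·R1: [0, 15/4, 125/8, 11/4, 2]
R3 ← R3 − (19/3)·R2: [0, 0, 440/3, 13/3, -26/3]
R4 ← R4 + (5/2)·R2: [0, 0, -175/4, -7/2, 7]
R4 ← R4 + (105/352)·R3: [0, 0, 0, -777/352, 777/176]
The echelon form has 4 nonzero rows, and every pivot lies in the first 4 columns, so rank(T) = rank([T|b]) = 4.
The system is consistent.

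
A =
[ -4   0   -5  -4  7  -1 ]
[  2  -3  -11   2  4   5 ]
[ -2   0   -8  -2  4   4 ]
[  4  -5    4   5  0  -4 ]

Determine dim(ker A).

2

Row reduce to echelon form.
R2 ← R2 + (1/2)·R1: [0, -3, -27/2, 0, 15/2, 9/2]
R3 ← R3 − (1/2)·R1: [0, 0, -11/2, 0, 1/2, 9/2]
R4 ← R4 + R1: [0, -5, -1, 1, 7, -5]
R4 ← R4 − (5/3)·R2: [0, 0, 43/2, 1, -11/2, -25/2]
R4 ← R4 + (43/11)·R3: [0, 0, 0, 1, -39/11, 56/11]
4 nonzero rows, so rank(A) = 4.
A has 6 columns; by rank–nullity, nullity = 6 − 4 = 2.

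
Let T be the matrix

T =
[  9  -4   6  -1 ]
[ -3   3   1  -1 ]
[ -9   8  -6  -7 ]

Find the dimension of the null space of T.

1

Row reduce to echelon form.
R2 ← R2 + (1/3)·R1: [0, 5/3, 3, -4/3]
R3 ← R3 + R1: [0, 4, 0, -8]
R3 ← R3 − (12/5)·R2: [0, 0, -36/5, -24/5]
3 nonzero rows, so rank(T) = 3.
T has 4 columns; by rank–nullity, nullity = 4 − 3 = 1.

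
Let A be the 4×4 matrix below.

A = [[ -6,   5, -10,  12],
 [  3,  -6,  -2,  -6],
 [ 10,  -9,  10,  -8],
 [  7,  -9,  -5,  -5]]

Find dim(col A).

4

Row reduce to echelon form.
R2 ← R2 + (1/2)·R1: [0, -7/2, -7, 0]
R3 ← R3 + (5/3)·R1: [0, -2/3, -20/3, 12]
R4 ← R4 + (7/6)·R1: [0, -19/6, -50/3, 9]
R3 ← R3 − (4/21)·R2: [0, 0, -16/3, 12]
R4 ← R4 − (19/21)·R2: [0, 0, -31/3, 9]
R4 ← R4 − (31/16)·R3: [0, 0, 0, -57/4]
Echelon form has 4 nonzero rows, so rank(A) = 4.
The column space has dimension equal to the rank: 4.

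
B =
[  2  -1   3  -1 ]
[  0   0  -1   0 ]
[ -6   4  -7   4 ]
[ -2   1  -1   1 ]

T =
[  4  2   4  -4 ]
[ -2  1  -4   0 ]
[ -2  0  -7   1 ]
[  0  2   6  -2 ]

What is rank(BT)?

First compute BT:
[[  4,   1, -15,  -3],
 [  2,   0,   7,  -1],
 [-18,   0,  33,   9],
 [ -8,  -1,   1,   5]]
Now row reduce the product.
R2 ← R2 − (1/2)·R1: [0, -1/2, 29/2, 1/2]
R3 ← R3 + (9/2)·R1: [0, 9/2, -69/2, -9/2]
R4 ← R4 + (2)·R1: [0, 1, -29, -1]
R3 ← R3 + (9)·R2: [0, 0, 96, 0]
R4 ← R4 + (2)·R2: [0, 0, 0, 0]
3 nonzero rows, so rank(BT) = 3.

3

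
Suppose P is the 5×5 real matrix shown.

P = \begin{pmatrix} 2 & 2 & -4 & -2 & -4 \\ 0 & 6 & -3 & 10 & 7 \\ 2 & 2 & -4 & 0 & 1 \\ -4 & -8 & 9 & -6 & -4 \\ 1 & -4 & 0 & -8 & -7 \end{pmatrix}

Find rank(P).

5

Row reduce to echelon form.
R3 ← R3 − R1: [0, 0, 0, 2, 5]
R4 ← R4 + (2)·R1: [0, -4, 1, -10, -12]
R5 ← R5 − (1/2)·R1: [0, -5, 2, -7, -5]
R4 ← R4 + (2/3)·R2: [0, 0, -1, -10/3, -22/3]
R5 ← R5 + (5/6)·R2: [0, 0, -1/2, 4/3, 5/6]
Swap R3 ↔ R4
R5 ← R5 − (1/2)·R3: [0, 0, 0, 3, 9/2]
R5 ← R5 − (3/2)·R4: [0, 0, 0, 0, -3]
Echelon form has 5 nonzero rows, so rank(P) = 5.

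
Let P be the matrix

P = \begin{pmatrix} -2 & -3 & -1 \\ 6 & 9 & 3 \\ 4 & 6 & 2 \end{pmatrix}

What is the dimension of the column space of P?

1

Row reduce to echelon form.
R2 ← R2 + (3)·R1: [0, 0, 0]
R3 ← R3 + (2)·R1: [0, 0, 0]
Echelon form has 1 nonzero row, so rank(P) = 1.
The column space has dimension equal to the rank: 1.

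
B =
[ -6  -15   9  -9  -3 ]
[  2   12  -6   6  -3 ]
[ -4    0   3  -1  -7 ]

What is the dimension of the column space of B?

Row reduce to echelon form.
R2 ← R2 + (1/3)·R1: [0, 7, -3, 3, -4]
R3 ← R3 − (2/3)·R1: [0, 10, -3, 5, -5]
R3 ← R3 − (10/7)·R2: [0, 0, 9/7, 5/7, 5/7]
Echelon form has 3 nonzero rows, so rank(B) = 3.
The column space has dimension equal to the rank: 3.

3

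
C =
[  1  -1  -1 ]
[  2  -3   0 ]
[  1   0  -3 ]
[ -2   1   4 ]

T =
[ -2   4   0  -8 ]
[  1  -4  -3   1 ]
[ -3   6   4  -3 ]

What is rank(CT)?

2

First compute CT:
[[  0,   2,  -1,  -6],
 [ -7,  20,   9, -19],
 [  7, -14, -12,   1],
 [ -7,  12,  13,   5]]
Now row reduce the product.
Swap R1 ↔ R2
R3 ← R3 + R1: [0, 6, -3, -18]
R4 ← R4 − R1: [0, -8, 4, 24]
R3 ← R3 − (3)·R2: [0, 0, 0, 0]
R4 ← R4 + (4)·R2: [0, 0, 0, 0]
2 nonzero rows, so rank(CT) = 2.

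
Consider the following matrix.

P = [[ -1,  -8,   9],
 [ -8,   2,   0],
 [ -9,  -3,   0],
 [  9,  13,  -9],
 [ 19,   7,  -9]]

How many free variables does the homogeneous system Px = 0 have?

Row reduce to echelon form.
R2 ← R2 − (8)·R1: [0, 66, -72]
R3 ← R3 − (9)·R1: [0, 69, -81]
R4 ← R4 + (9)·R1: [0, -59, 72]
R5 ← R5 + (19)·R1: [0, -145, 162]
R3 ← R3 − (23/22)·R2: [0, 0, -63/11]
R4 ← R4 + (59/66)·R2: [0, 0, 84/11]
R5 ← R5 + (145/66)·R2: [0, 0, 42/11]
R4 ← R4 + (4/3)·R3: [0, 0, 0]
R5 ← R5 + (2/3)·R3: [0, 0, 0]
3 nonzero rows, so rank(P) = 3.
P has 3 columns; by rank–nullity, nullity = 3 − 3 = 0.

0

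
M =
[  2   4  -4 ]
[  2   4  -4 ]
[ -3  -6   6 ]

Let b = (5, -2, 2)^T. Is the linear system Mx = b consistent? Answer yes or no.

Row reduce the augmented matrix [M | b].
R2 ← R2 − R1: [0, 0, 0, -7]
R3 ← R3 + (3/2)·R1: [0, 0, 0, 19/2]
R3 ← R3 + (19/14)·R2: [0, 0, 0, 0]
The echelon form has 2 nonzero rows; the last pivot sits in the augmented column, so rank(M) = 1 but rank([M|b]) = 2.
Since the ranks differ, the system is inconsistent.

no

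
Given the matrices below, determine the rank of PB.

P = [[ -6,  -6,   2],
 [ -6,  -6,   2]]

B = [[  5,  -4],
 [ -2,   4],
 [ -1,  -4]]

1

First compute PB:
[[-20,  -8],
 [-20,  -8]]
Now row reduce the product.
R2 ← R2 − R1: [0, 0]
1 nonzero row, so rank(PB) = 1.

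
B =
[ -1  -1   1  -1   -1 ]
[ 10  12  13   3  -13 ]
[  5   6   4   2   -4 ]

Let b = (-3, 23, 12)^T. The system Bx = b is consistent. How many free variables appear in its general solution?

Row reduce the augmented matrix [B | b].
R2 ← R2 + (10)·R1: [0, 2, 23, -7, -23, -7]
R3 ← R3 + (5)·R1: [0, 1, 9, -3, -9, -3]
R3 ← R3 − (1/2)·R2: [0, 0, -5/2, 1/2, 5/2, 1/2]
The echelon form has 3 nonzero rows, and every pivot lies in the first 5 columns, so rank(B) = rank([B|b]) = 3.
The system is consistent.
Free variables = (unknowns) − (rank) = 5 − 3 = 2.

2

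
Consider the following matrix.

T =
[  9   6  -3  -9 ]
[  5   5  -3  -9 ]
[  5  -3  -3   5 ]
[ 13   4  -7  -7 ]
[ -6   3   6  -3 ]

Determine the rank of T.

Row reduce to echelon form.
R2 ← R2 − (5/9)·R1: [0, 5/3, -4/3, -4]
R3 ← R3 − (5/9)·R1: [0, -19/3, -4/3, 10]
R4 ← R4 − (13/9)·R1: [0, -14/3, -8/3, 6]
R5 ← R5 + (2/3)·R1: [0, 7, 4, -9]
R3 ← R3 + (19/5)·R2: [0, 0, -32/5, -26/5]
R4 ← R4 + (14/5)·R2: [0, 0, -32/5, -26/5]
R5 ← R5 − (21/5)·R2: [0, 0, 48/5, 39/5]
R4 ← R4 − R3: [0, 0, 0, 0]
R5 ← R5 + (3/2)·R3: [0, 0, 0, 0]
Echelon form has 3 nonzero rows, so rank(T) = 3.

3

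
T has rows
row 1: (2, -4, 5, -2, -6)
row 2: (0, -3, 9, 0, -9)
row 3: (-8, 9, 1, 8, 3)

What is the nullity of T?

Row reduce to echelon form.
R3 ← R3 + (4)·R1: [0, -7, 21, 0, -21]
R3 ← R3 − (7/3)·R2: [0, 0, 0, 0, 0]
2 nonzero rows, so rank(T) = 2.
T has 5 columns; by rank–nullity, nullity = 5 − 2 = 3.

3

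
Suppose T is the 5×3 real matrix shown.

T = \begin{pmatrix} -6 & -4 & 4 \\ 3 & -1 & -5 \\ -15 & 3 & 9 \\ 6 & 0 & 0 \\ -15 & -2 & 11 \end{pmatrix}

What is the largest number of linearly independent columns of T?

3

Row reduce to echelon form.
R2 ← R2 + (1/2)·R1: [0, -3, -3]
R3 ← R3 − (5/2)·R1: [0, 13, -1]
R4 ← R4 + R1: [0, -4, 4]
R5 ← R5 − (5/2)·R1: [0, 8, 1]
R3 ← R3 + (13/3)·R2: [0, 0, -14]
R4 ← R4 − (4/3)·R2: [0, 0, 8]
R5 ← R5 + (8/3)·R2: [0, 0, -7]
R4 ← R4 + (4/7)·R3: [0, 0, 0]
R5 ← R5 − (1/2)·R3: [0, 0, 0]
Echelon form has 3 nonzero rows, so rank(T) = 3.
The rank gives the maximum number of linearly independent columns: 3.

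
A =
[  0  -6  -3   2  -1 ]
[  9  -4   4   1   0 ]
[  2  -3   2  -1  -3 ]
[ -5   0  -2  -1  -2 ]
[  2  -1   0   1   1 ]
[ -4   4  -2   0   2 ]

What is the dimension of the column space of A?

3

Row reduce to echelon form.
Swap R1 ↔ R2
R3 ← R3 − (2/9)·R1: [0, -19/9, 10/9, -11/9, -3]
R4 ← R4 + (5/9)·R1: [0, -20/9, 2/9, -4/9, -2]
R5 ← R5 − (2/9)·R1: [0, -1/9, -8/9, 7/9, 1]
R6 ← R6 + (4/9)·R1: [0, 20/9, -2/9, 4/9, 2]
R3 ← R3 − (19/54)·R2: [0, 0, 13/6, -52/27, -143/54]
R4 ← R4 − (10/27)·R2: [0, 0, 4/3, -32/27, -44/27]
R5 ← R5 − (1/54)·R2: [0, 0, -5/6, 20/27, 55/54]
R6 ← R6 + (10/27)·R2: [0, 0, -4/3, 32/27, 44/27]
R4 ← R4 − (8/13)·R3: [0, 0, 0, 0, 0]
R5 ← R5 + (5/13)·R3: [0, 0, 0, 0, 0]
R6 ← R6 + (8/13)·R3: [0, 0, 0, 0, 0]
Echelon form has 3 nonzero rows, so rank(A) = 3.
The column space has dimension equal to the rank: 3.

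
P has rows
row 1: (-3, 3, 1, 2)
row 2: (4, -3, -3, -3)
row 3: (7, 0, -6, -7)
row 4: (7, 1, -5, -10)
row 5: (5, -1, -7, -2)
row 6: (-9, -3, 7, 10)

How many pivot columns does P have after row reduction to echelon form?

4

Row reduce to echelon form.
R2 ← R2 + (4/3)·R1: [0, 1, -5/3, -1/3]
R3 ← R3 + (7/3)·R1: [0, 7, -11/3, -7/3]
R4 ← R4 + (7/3)·R1: [0, 8, -8/3, -16/3]
R5 ← R5 + (5/3)·R1: [0, 4, -16/3, 4/3]
R6 ← R6 − (3)·R1: [0, -12, 4, 4]
R3 ← R3 − (7)·R2: [0, 0, 8, 0]
R4 ← R4 − (8)·R2: [0, 0, 32/3, -8/3]
R5 ← R5 − (4)·R2: [0, 0, 4/3, 8/3]
R6 ← R6 + (12)·R2: [0, 0, -16, 0]
R4 ← R4 − (4/3)·R3: [0, 0, 0, -8/3]
R5 ← R5 − (1/6)·R3: [0, 0, 0, 8/3]
R6 ← R6 + (2)·R3: [0, 0, 0, 0]
R5 ← R5 + R4: [0, 0, 0, 0]
Echelon form has 4 nonzero rows, so rank(P) = 4.
Each nonzero row contributes one pivot column: 4 pivot columns.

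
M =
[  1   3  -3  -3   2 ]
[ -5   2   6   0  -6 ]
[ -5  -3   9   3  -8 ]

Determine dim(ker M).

2

Row reduce to echelon form.
R2 ← R2 + (5)·R1: [0, 17, -9, -15, 4]
R3 ← R3 + (5)·R1: [0, 12, -6, -12, 2]
R3 ← R3 − (12/17)·R2: [0, 0, 6/17, -24/17, -14/17]
3 nonzero rows, so rank(M) = 3.
M has 5 columns; by rank–nullity, nullity = 5 − 3 = 2.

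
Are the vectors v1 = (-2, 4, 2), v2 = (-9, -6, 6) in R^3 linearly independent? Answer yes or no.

yes

Form the matrix with these vectors as rows and row reduce.
R2 ← R2 − (9/2)·R1: [0, -24, -3]
2 nonzero rows, so the 2 vectors span a space of dimension 2.
Since 2 = 2, the vectors are linearly independent.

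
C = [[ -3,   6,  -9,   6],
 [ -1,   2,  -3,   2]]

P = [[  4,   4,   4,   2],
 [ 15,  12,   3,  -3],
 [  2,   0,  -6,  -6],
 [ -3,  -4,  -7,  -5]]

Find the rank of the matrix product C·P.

1

First compute CP:
[[ 42,  36,  18,   0],
 [ 14,  12,   6,   0]]
Now row reduce the product.
R2 ← R2 − (1/3)·R1: [0, 0, 0, 0]
1 nonzero row, so rank(CP) = 1.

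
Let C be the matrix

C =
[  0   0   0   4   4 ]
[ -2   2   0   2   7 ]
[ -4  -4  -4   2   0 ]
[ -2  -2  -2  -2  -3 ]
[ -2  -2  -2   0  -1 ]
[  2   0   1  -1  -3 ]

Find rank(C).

Row reduce to echelon form.
Swap R1 ↔ R2
R3 ← R3 − (2)·R1: [0, -8, -4, -2, -14]
R4 ← R4 − R1: [0, -4, -2, -4, -10]
R5 ← R5 − R1: [0, -4, -2, -2, -8]
R6 ← R6 + R1: [0, 2, 1, 1, 4]
Swap R2 ↔ R3
R4 ← R4 − (1/2)·R2: [0, 0, 0, -3, -3]
R5 ← R5 − (1/2)·R2: [0, 0, 0, -1, -1]
R6 ← R6 + (1/4)·R2: [0, 0, 0, 1/2, 1/2]
R4 ← R4 + (3/4)·R3: [0, 0, 0, 0, 0]
R5 ← R5 + (1/4)·R3: [0, 0, 0, 0, 0]
R6 ← R6 − (1/8)·R3: [0, 0, 0, 0, 0]
Echelon form has 3 nonzero rows, so rank(C) = 3.

3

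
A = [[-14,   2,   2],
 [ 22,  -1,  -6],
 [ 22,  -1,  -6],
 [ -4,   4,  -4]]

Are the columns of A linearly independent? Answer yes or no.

no

Row reduce A to echelon form.
R2 ← R2 + (11/7)·R1: [0, 15/7, -20/7]
R3 ← R3 + (11/7)·R1: [0, 15/7, -20/7]
R4 ← R4 − (2/7)·R1: [0, 24/7, -32/7]
R3 ← R3 − R2: [0, 0, 0]
R4 ← R4 − (8/5)·R2: [0, 0, 0]
2 pivots among 3 columns.
Only 2 < 3 pivot columns, so the columns are linearly dependent.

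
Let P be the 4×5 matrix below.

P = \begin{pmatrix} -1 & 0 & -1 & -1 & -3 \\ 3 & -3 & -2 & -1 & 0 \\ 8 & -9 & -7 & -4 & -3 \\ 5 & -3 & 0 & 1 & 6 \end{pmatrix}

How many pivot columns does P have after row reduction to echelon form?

2

Row reduce to echelon form.
R2 ← R2 + (3)·R1: [0, -3, -5, -4, -9]
R3 ← R3 + (8)·R1: [0, -9, -15, -12, -27]
R4 ← R4 + (5)·R1: [0, -3, -5, -4, -9]
R3 ← R3 − (3)·R2: [0, 0, 0, 0, 0]
R4 ← R4 − R2: [0, 0, 0, 0, 0]
Echelon form has 2 nonzero rows, so rank(P) = 2.
Each nonzero row contributes one pivot column: 2 pivot columns.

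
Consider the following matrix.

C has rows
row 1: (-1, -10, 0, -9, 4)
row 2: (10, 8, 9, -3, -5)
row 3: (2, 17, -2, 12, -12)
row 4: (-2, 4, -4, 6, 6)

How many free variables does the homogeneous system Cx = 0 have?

Row reduce to echelon form.
R2 ← R2 + (10)·R1: [0, -92, 9, -93, 35]
R3 ← R3 + (2)·R1: [0, -3, -2, -6, -4]
R4 ← R4 − (2)·R1: [0, 24, -4, 24, -2]
R3 ← R3 − (3/92)·R2: [0, 0, -211/92, -273/92, -473/92]
R4 ← R4 + (6/23)·R2: [0, 0, -38/23, -6/23, 164/23]
R4 ← R4 − (152/211)·R3: [0, 0, 0, 396/211, 2286/211]
4 nonzero rows, so rank(C) = 4.
C has 5 columns; by rank–nullity, nullity = 5 − 4 = 1.

1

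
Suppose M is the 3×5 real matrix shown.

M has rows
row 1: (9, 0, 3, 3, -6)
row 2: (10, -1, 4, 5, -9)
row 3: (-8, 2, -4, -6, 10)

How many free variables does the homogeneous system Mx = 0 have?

3

Row reduce to echelon form.
R2 ← R2 − (10/9)·R1: [0, -1, 2/3, 5/3, -7/3]
R3 ← R3 + (8/9)·R1: [0, 2, -4/3, -10/3, 14/3]
R3 ← R3 + (2)·R2: [0, 0, 0, 0, 0]
2 nonzero rows, so rank(M) = 2.
M has 5 columns; by rank–nullity, nullity = 5 − 2 = 3.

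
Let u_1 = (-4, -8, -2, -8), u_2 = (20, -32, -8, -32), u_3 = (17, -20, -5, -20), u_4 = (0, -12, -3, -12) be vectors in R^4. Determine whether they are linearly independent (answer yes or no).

Form the matrix with these vectors as rows and row reduce.
R2 ← R2 + (5)·R1: [0, -72, -18, -72]
R3 ← R3 + (17/4)·R1: [0, -54, -27/2, -54]
R3 ← R3 − (3/4)·R2: [0, 0, 0, 0]
R4 ← R4 − (1/6)·R2: [0, 0, 0, 0]
2 nonzero rows, so the 4 vectors span a space of dimension 2.
Since 2 < 4, the vectors are linearly dependent.

no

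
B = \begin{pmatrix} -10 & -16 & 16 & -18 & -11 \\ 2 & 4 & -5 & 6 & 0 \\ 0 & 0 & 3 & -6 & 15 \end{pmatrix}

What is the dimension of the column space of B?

3

Row reduce to echelon form.
R2 ← R2 + (1/5)·R1: [0, 4/5, -9/5, 12/5, -11/5]
Echelon form has 3 nonzero rows, so rank(B) = 3.
The column space has dimension equal to the rank: 3.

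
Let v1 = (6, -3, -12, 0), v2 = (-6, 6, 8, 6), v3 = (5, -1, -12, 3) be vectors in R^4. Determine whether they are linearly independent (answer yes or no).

Form the matrix with these vectors as rows and row reduce.
R2 ← R2 + R1: [0, 3, -4, 6]
R3 ← R3 − (5/6)·R1: [0, 3/2, -2, 3]
R3 ← R3 − (1/2)·R2: [0, 0, 0, 0]
2 nonzero rows, so the 3 vectors span a space of dimension 2.
Since 2 < 3, the vectors are linearly dependent.

no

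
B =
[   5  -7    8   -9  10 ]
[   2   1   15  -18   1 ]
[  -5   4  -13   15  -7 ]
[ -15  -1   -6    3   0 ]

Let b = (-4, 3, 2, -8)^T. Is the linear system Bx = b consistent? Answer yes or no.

Row reduce the augmented matrix [B | b].
R2 ← R2 − (2/5)·R1: [0, 19/5, 59/5, -72/5, -3, 23/5]
R3 ← R3 + R1: [0, -3, -5, 6, 3, -2]
R4 ← R4 + (3)·R1: [0, -22, 18, -24, 30, -20]
R3 ← R3 + (15/19)·R2: [0, 0, 82/19, -102/19, 12/19, 31/19]
R4 ← R4 + (110/19)·R2: [0, 0, 1640/19, -2040/19, 240/19, 126/19]
R4 ← R4 − (20)·R3: [0, 0, 0, 0, 0, -26]
The echelon form has 4 nonzero rows; the last pivot sits in the augmented column, so rank(B) = 3 but rank([B|b]) = 4.
Since the ranks differ, the system is inconsistent.

no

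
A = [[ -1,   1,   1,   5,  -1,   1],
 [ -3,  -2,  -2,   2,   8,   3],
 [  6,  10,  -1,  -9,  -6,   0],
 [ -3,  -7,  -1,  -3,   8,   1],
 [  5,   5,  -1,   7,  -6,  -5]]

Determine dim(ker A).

1

Row reduce to echelon form.
R2 ← R2 − (3)·R1: [0, -5, -5, -13, 11, 0]
R3 ← R3 + (6)·R1: [0, 16, 5, 21, -12, 6]
R4 ← R4 − (3)·R1: [0, -10, -4, -18, 11, -2]
R5 ← R5 + (5)·R1: [0, 10, 4, 32, -11, 0]
R3 ← R3 + (16/5)·R2: [0, 0, -11, -103/5, 116/5, 6]
R4 ← R4 − (2)·R2: [0, 0, 6, 8, -11, -2]
R5 ← R5 + (2)·R2: [0, 0, -6, 6, 11, 0]
R4 ← R4 + (6/11)·R3: [0, 0, 0, -178/55, 91/55, 14/11]
R5 ← R5 − (6/11)·R3: [0, 0, 0, 948/55, -91/55, -36/11]
R5 ← R5 + (474/89)·R4: [0, 0, 0, 0, 637/89, 312/89]
5 nonzero rows, so rank(A) = 5.
A has 6 columns; by rank–nullity, nullity = 6 − 5 = 1.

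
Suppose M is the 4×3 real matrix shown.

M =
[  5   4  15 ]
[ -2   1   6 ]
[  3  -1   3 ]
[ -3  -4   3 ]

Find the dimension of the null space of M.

0

Row reduce to echelon form.
R2 ← R2 + (2/5)·R1: [0, 13/5, 12]
R3 ← R3 − (3/5)·R1: [0, -17/5, -6]
R4 ← R4 + (3/5)·R1: [0, -8/5, 12]
R3 ← R3 + (17/13)·R2: [0, 0, 126/13]
R4 ← R4 + (8/13)·R2: [0, 0, 252/13]
R4 ← R4 − (2)·R3: [0, 0, 0]
3 nonzero rows, so rank(M) = 3.
M has 3 columns; by rank–nullity, nullity = 3 − 3 = 0.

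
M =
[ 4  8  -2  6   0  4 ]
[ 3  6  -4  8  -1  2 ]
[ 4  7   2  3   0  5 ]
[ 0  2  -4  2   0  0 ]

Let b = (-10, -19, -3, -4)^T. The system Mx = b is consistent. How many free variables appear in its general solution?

Row reduce the augmented matrix [M | b].
R2 ← R2 − (3/4)·R1: [0, 0, -5/2, 7/2, -1, -1, -23/2]
R3 ← R3 − R1: [0, -1, 4, -3, 0, 1, 7]
Swap R2 ↔ R3
R4 ← R4 + (2)·R2: [0, 0, 4, -4, 0, 2, 10]
R4 ← R4 + (8/5)·R3: [0, 0, 0, 8/5, -8/5, 2/5, -42/5]
The echelon form has 4 nonzero rows, and every pivot lies in the first 6 columns, so rank(M) = rank([M|b]) = 4.
The system is consistent.
Free variables = (unknowns) − (rank) = 6 − 4 = 2.

2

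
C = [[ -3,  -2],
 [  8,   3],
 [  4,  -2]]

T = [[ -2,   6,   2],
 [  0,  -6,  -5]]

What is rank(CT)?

First compute CT:
[[  6,  -6,   4],
 [-16,  30,   1],
 [ -8,  36,  18]]
Now row reduce the product.
R2 ← R2 + (8/3)·R1: [0, 14, 35/3]
R3 ← R3 + (4/3)·R1: [0, 28, 70/3]
R3 ← R3 − (2)·R2: [0, 0, 0]
2 nonzero rows, so rank(CT) = 2.

2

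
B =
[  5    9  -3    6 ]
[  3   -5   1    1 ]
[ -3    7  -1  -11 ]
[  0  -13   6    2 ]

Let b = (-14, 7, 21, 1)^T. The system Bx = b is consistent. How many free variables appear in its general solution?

0

Row reduce the augmented matrix [B | b].
R2 ← R2 − (3/5)·R1: [0, -52/5, 14/5, -13/5, 77/5]
R3 ← R3 + (3/5)·R1: [0, 62/5, -14/5, -37/5, 63/5]
R3 ← R3 + (31/26)·R2: [0, 0, 7/13, -21/2, 805/26]
R4 ← R4 − (5/4)·R2: [0, 0, 5/2, 21/4, -73/4]
R4 ← R4 − (65/14)·R3: [0, 0, 0, 54, -162]
The echelon form has 4 nonzero rows, and every pivot lies in the first 4 columns, so rank(B) = rank([B|b]) = 4.
The system is consistent.
Free variables = (unknowns) − (rank) = 4 − 4 = 0.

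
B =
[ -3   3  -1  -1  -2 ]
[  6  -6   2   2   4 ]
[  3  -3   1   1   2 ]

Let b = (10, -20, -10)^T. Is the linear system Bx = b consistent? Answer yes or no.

Row reduce the augmented matrix [B | b].
R2 ← R2 + (2)·R1: [0, 0, 0, 0, 0, 0]
R3 ← R3 + R1: [0, 0, 0, 0, 0, 0]
The echelon form has 1 nonzero rows, and every pivot lies in the first 5 columns, so rank(B) = rank([B|b]) = 1.
The system is consistent.

yes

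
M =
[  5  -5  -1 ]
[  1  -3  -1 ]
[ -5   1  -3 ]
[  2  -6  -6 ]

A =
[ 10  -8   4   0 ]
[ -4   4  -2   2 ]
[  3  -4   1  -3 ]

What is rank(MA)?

First compute MA:
[[ 67, -56,  29,  -7],
 [ 19, -16,   9,  -3],
 [-63,  56, -25,  11],
 [ 26, -16,  14,   6]]
Now row reduce the product.
R2 ← R2 − (19/67)·R1: [0, -8/67, 52/67, -68/67]
R3 ← R3 + (63/67)·R1: [0, 224/67, 152/67, 296/67]
R4 ← R4 − (26/67)·R1: [0, 384/67, 184/67, 584/67]
R3 ← R3 + (28)·R2: [0, 0, 24, -24]
R4 ← R4 + (48)·R2: [0, 0, 40, -40]
R4 ← R4 − (5/3)·R3: [0, 0, 0, 0]
3 nonzero rows, so rank(MA) = 3.

3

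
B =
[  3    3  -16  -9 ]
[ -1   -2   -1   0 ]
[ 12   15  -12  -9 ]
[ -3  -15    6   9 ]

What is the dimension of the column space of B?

Row reduce to echelon form.
R2 ← R2 + (1/3)·R1: [0, -1, -19/3, -3]
R3 ← R3 − (4)·R1: [0, 3, 52, 27]
R4 ← R4 + R1: [0, -12, -10, 0]
R3 ← R3 + (3)·R2: [0, 0, 33, 18]
R4 ← R4 − (12)·R2: [0, 0, 66, 36]
R4 ← R4 − (2)·R3: [0, 0, 0, 0]
Echelon form has 3 nonzero rows, so rank(B) = 3.
The column space has dimension equal to the rank: 3.

3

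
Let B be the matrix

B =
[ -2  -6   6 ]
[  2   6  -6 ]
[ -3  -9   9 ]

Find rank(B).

Row reduce to echelon form.
R2 ← R2 + R1: [0, 0, 0]
R3 ← R3 − (3/2)·R1: [0, 0, 0]
Echelon form has 1 nonzero row, so rank(B) = 1.

1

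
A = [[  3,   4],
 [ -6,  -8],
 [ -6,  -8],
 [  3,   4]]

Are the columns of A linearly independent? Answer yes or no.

no

Row reduce A to echelon form.
R2 ← R2 + (2)·R1: [0, 0]
R3 ← R3 + (2)·R1: [0, 0]
R4 ← R4 − R1: [0, 0]
1 pivot among 2 columns.
Only 1 < 2 pivot columns, so the columns are linearly dependent.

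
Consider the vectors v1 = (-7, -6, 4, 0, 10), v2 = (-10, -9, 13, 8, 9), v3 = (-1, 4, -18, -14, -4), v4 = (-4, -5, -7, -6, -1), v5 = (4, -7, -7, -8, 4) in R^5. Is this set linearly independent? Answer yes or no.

no

Form the matrix with these vectors as rows and row reduce.
R2 ← R2 − (10/7)·R1: [0, -3/7, 51/7, 8, -37/7]
R3 ← R3 − (1/7)·R1: [0, 34/7, -130/7, -14, -38/7]
R4 ← R4 − (4/7)·R1: [0, -11/7, -65/7, -6, -47/7]
R5 ← R5 + (4/7)·R1: [0, -73/7, -33/7, -8, 68/7]
R3 ← R3 + (34/3)·R2: [0, 0, 64, 230/3, -196/3]
R4 ← R4 − (11/3)·R2: [0, 0, -36, -106/3, 38/3]
R5 ← R5 − (73/3)·R2: [0, 0, -182, -608/3, 415/3]
R4 ← R4 + (9/16)·R3: [0, 0, 0, 187/24, -289/12]
R5 ← R5 + (91/32)·R3: [0, 0, 0, 737/48, -1139/24]
R5 ← R5 − (67/34)·R4: [0, 0, 0, 0, 0]
4 nonzero rows, so the 5 vectors span a space of dimension 4.
Since 4 < 5, the vectors are linearly dependent.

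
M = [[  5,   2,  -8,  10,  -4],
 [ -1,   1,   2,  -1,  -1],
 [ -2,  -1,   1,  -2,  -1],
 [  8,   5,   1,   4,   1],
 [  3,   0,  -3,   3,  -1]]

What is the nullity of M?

1

Row reduce to echelon form.
R2 ← R2 + (1/5)·R1: [0, 7/5, 2/5, 1, -9/5]
R3 ← R3 + (2/5)·R1: [0, -1/5, -11/5, 2, -13/5]
R4 ← R4 − (8/5)·R1: [0, 9/5, 69/5, -12, 37/5]
R5 ← R5 − (3/5)·R1: [0, -6/5, 9/5, -3, 7/5]
R3 ← R3 + (1/7)·R2: [0, 0, -15/7, 15/7, -20/7]
R4 ← R4 − (9/7)·R2: [0, 0, 93/7, -93/7, 68/7]
R5 ← R5 + (6/7)·R2: [0, 0, 15/7, -15/7, -1/7]
R4 ← R4 + (31/5)·R3: [0, 0, 0, 0, -8]
R5 ← R5 + R3: [0, 0, 0, 0, -3]
R5 ← R5 − (3/8)·R4: [0, 0, 0, 0, 0]
4 nonzero rows, so rank(M) = 4.
M has 5 columns; by rank–nullity, nullity = 5 − 4 = 1.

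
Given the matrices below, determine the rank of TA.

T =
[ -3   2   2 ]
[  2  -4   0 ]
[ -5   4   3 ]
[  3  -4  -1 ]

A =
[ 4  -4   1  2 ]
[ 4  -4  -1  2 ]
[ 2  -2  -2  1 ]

First compute TA:
[[  0,   0,  -9,   0],
 [ -8,   8,   6,  -4],
 [  2,  -2, -15,   1],
 [ -6,   6,   9,  -3]]
Now row reduce the product.
Swap R1 ↔ R2
R3 ← R3 + (1/4)·R1: [0, 0, -27/2, 0]
R4 ← R4 − (3/4)·R1: [0, 0, 9/2, 0]
R3 ← R3 − (3/2)·R2: [0, 0, 0, 0]
R4 ← R4 + (1/2)·R2: [0, 0, 0, 0]
2 nonzero rows, so rank(TA) = 2.

2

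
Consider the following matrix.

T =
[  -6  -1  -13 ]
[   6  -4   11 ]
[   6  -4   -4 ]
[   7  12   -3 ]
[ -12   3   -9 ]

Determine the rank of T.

3

Row reduce to echelon form.
R2 ← R2 + R1: [0, -5, -2]
R3 ← R3 + R1: [0, -5, -17]
R4 ← R4 + (7/6)·R1: [0, 65/6, -109/6]
R5 ← R5 − (2)·R1: [0, 5, 17]
R3 ← R3 − R2: [0, 0, -15]
R4 ← R4 + (13/6)·R2: [0, 0, -45/2]
R5 ← R5 + R2: [0, 0, 15]
R4 ← R4 − (3/2)·R3: [0, 0, 0]
R5 ← R5 + R3: [0, 0, 0]
Echelon form has 3 nonzero rows, so rank(T) = 3.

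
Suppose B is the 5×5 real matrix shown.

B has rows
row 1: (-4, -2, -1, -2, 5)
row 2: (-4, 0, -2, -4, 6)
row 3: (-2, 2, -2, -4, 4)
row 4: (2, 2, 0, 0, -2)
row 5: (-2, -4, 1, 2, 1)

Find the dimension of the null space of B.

3

Row reduce to echelon form.
R2 ← R2 − R1: [0, 2, -1, -2, 1]
R3 ← R3 − (1/2)·R1: [0, 3, -3/2, -3, 3/2]
R4 ← R4 + (1/2)·R1: [0, 1, -1/2, -1, 1/2]
R5 ← R5 − (1/2)·R1: [0, -3, 3/2, 3, -3/2]
R3 ← R3 − (3/2)·R2: [0, 0, 0, 0, 0]
R4 ← R4 − (1/2)·R2: [0, 0, 0, 0, 0]
R5 ← R5 + (3/2)·R2: [0, 0, 0, 0, 0]
2 nonzero rows, so rank(B) = 2.
B has 5 columns; by rank–nullity, nullity = 5 − 2 = 3.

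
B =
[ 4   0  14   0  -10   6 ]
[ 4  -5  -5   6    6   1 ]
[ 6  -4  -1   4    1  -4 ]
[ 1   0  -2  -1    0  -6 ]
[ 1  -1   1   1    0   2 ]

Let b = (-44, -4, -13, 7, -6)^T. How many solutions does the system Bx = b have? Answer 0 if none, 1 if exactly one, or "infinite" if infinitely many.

Row reduce the augmented matrix [B | b].
R2 ← R2 − R1: [0, -5, -19, 6, 16, -5, 40]
R3 ← R3 − (3/2)·R1: [0, -4, -22, 4, 16, -13, 53]
R4 ← R4 − (1/4)·R1: [0, 0, -11/2, -1, 5/2, -15/2, 18]
R5 ← R5 − (1/4)·R1: [0, -1, -5/2, 1, 5/2, 1/2, 5]
R3 ← R3 − (4/5)·R2: [0, 0, -34/5, -4/5, 16/5, -9, 21]
R5 ← R5 − (1/5)·R2: [0, 0, 13/10, -1/5, -7/10, 3/2, -3]
R4 ← R4 − (55/68)·R3: [0, 0, 0, -6/17, -3/34, -15/68, 69/68]
R5 ← R5 + (13/68)·R3: [0, 0, 0, -6/17, -3/34, -15/68, 69/68]
R5 ← R5 − R4: [0, 0, 0, 0, 0, 0, 0]
The echelon form has 4 nonzero rows, and every pivot lies in the first 6 columns, so rank(B) = rank([B|b]) = 4.
The system is consistent.
rank = 4 < 6 unknowns, so there are infinitely many solutions.

infinite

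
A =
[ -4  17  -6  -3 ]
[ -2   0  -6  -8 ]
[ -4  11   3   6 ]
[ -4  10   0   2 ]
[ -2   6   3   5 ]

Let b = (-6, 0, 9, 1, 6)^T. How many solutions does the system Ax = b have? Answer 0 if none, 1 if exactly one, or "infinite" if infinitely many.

0

Row reduce the augmented matrix [A | b].
R2 ← R2 − (1/2)·R1: [0, -17/2, -3, -13/2, 3]
R3 ← R3 − R1: [0, -6, 9, 9, 15]
R4 ← R4 − R1: [0, -7, 6, 5, 7]
R5 ← R5 − (1/2)·R1: [0, -5/2, 6, 13/2, 9]
R3 ← R3 − (12/17)·R2: [0, 0, 189/17, 231/17, 219/17]
R4 ← R4 − (14/17)·R2: [0, 0, 144/17, 176/17, 77/17]
R5 ← R5 − (5/17)·R2: [0, 0, 117/17, 143/17, 138/17]
R4 ← R4 − (16/21)·R3: [0, 0, 0, 0, -37/7]
R5 ← R5 − (13/21)·R3: [0, 0, 0, 0, 1/7]
R5 ← R5 + (1/37)·R4: [0, 0, 0, 0, 0]
The echelon form has 4 nonzero rows; the last pivot sits in the augmented column, so rank(A) = 3 but rank([A|b]) = 4.
Since the ranks differ, the system is inconsistent.
It has no solutions.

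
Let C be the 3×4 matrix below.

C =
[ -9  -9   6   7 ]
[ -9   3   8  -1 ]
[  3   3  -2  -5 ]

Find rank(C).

3

Row reduce to echelon form.
R2 ← R2 − R1: [0, 12, 2, -8]
R3 ← R3 + (1/3)·R1: [0, 0, 0, -8/3]
Echelon form has 3 nonzero rows, so rank(C) = 3.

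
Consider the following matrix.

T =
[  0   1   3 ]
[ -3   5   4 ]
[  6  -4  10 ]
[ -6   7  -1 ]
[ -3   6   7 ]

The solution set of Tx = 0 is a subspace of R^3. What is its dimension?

Row reduce to echelon form.
Swap R1 ↔ R2
R3 ← R3 + (2)·R1: [0, 6, 18]
R4 ← R4 − (2)·R1: [0, -3, -9]
R5 ← R5 − R1: [0, 1, 3]
R3 ← R3 − (6)·R2: [0, 0, 0]
R4 ← R4 + (3)·R2: [0, 0, 0]
R5 ← R5 − R2: [0, 0, 0]
2 nonzero rows, so rank(T) = 2.
T has 3 columns; by rank–nullity, nullity = 3 − 2 = 1.

1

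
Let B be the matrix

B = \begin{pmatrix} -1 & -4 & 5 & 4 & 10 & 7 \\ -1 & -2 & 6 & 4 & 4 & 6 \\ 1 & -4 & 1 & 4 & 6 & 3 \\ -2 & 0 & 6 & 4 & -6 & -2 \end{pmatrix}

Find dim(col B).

Row reduce to echelon form.
R2 ← R2 − R1: [0, 2, 1, 0, -6, -1]
R3 ← R3 + R1: [0, -8, 6, 8, 16, 10]
R4 ← R4 − (2)·R1: [0, 8, -4, -4, -26, -16]
R3 ← R3 + (4)·R2: [0, 0, 10, 8, -8, 6]
R4 ← R4 − (4)·R2: [0, 0, -8, -4, -2, -12]
R4 ← R4 + (4/5)·R3: [0, 0, 0, 12/5, -42/5, -36/5]
Echelon form has 4 nonzero rows, so rank(B) = 4.
The column space has dimension equal to the rank: 4.

4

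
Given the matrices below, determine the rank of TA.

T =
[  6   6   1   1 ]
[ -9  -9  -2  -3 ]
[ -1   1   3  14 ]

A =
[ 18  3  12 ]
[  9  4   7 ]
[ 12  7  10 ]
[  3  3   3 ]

First compute TA:
[[177,  52, 127],
 [-276, -86, -200],
 [ 69,  64,  67]]
Now row reduce the product.
R2 ← R2 + (92/59)·R1: [0, -290/59, -116/59]
R3 ← R3 − (23/59)·R1: [0, 2580/59, 1032/59]
R3 ← R3 + (258/29)·R2: [0, 0, 0]
2 nonzero rows, so rank(TA) = 2.

2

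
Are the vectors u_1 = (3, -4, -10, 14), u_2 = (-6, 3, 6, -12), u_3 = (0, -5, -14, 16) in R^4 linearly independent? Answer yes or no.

Form the matrix with these vectors as rows and row reduce.
R2 ← R2 + (2)·R1: [0, -5, -14, 16]
R3 ← R3 − R2: [0, 0, 0, 0]
2 nonzero rows, so the 3 vectors span a space of dimension 2.
Since 2 < 3, the vectors are linearly dependent.

no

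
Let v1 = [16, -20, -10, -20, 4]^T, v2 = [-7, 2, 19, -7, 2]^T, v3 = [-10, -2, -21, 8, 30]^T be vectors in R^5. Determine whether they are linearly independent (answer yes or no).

yes

Form the matrix with these vectors as rows and row reduce.
R2 ← R2 + (7/16)·R1: [0, -27/4, 117/8, -63/4, 15/4]
R3 ← R3 + (5/8)·R1: [0, -29/2, -109/4, -9/2, 65/2]
R3 ← R3 − (58/27)·R2: [0, 0, -176/3, 88/3, 220/9]
3 nonzero rows, so the 3 vectors span a space of dimension 3.
Since 3 = 3, the vectors are linearly independent.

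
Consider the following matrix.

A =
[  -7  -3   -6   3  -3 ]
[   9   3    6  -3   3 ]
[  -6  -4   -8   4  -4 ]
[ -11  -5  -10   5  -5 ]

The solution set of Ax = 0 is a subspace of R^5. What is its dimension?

Row reduce to echelon form.
R2 ← R2 + (9/7)·R1: [0, -6/7, -12/7, 6/7, -6/7]
R3 ← R3 − (6/7)·R1: [0, -10/7, -20/7, 10/7, -10/7]
R4 ← R4 − (11/7)·R1: [0, -2/7, -4/7, 2/7, -2/7]
R3 ← R3 − (5/3)·R2: [0, 0, 0, 0, 0]
R4 ← R4 − (1/3)·R2: [0, 0, 0, 0, 0]
2 nonzero rows, so rank(A) = 2.
A has 5 columns; by rank–nullity, nullity = 5 − 2 = 3.

3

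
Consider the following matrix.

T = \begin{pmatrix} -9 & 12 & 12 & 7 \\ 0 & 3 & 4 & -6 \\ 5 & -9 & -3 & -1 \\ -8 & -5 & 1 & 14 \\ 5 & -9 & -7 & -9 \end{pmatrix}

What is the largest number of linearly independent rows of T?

Row reduce to echelon form.
R3 ← R3 + (5/9)·R1: [0, -7/3, 11/3, 26/9]
R4 ← R4 − (8/9)·R1: [0, -47/3, -29/3, 70/9]
R5 ← R5 + (5/9)·R1: [0, -7/3, -1/3, -46/9]
R3 ← R3 + (7/9)·R2: [0, 0, 61/9, -16/9]
R4 ← R4 + (47/9)·R2: [0, 0, 101/9, -212/9]
R5 ← R5 + (7/9)·R2: [0, 0, 25/9, -88/9]
R4 ← R4 − (101/61)·R3: [0, 0, 0, -3772/183]
R5 ← R5 − (25/61)·R3: [0, 0, 0, -552/61]
R5 ← R5 − (18/41)·R4: [0, 0, 0, 0]
Echelon form has 4 nonzero rows, so rank(T) = 4.
The rank gives the maximum number of linearly independent rows: 4.

4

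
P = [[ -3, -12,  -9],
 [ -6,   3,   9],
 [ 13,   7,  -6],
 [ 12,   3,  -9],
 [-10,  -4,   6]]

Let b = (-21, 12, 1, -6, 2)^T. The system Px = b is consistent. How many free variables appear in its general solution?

Row reduce the augmented matrix [P | b].
R2 ← R2 − (2)·R1: [0, 27, 27, 54]
R3 ← R3 + (13/3)·R1: [0, -45, -45, -90]
R4 ← R4 + (4)·R1: [0, -45, -45, -90]
R5 ← R5 − (10/3)·R1: [0, 36, 36, 72]
R3 ← R3 + (5/3)·R2: [0, 0, 0, 0]
R4 ← R4 + (5/3)·R2: [0, 0, 0, 0]
R5 ← R5 − (4/3)·R2: [0, 0, 0, 0]
The echelon form has 2 nonzero rows, and every pivot lies in the first 3 columns, so rank(P) = rank([P|b]) = 2.
The system is consistent.
Free variables = (unknowns) − (rank) = 3 − 2 = 1.

1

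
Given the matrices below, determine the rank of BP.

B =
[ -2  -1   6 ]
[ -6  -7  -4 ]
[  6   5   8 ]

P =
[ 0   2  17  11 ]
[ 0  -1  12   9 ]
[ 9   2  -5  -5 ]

First compute BP:
[[ 54,   9, -76, -61],
 [-36, -13, -166, -109],
 [ 72,  23, 122,  71]]
Now row reduce the product.
R2 ← R2 + (2/3)·R1: [0, -7, -650/3, -449/3]
R3 ← R3 − (4/3)·R1: [0, 11, 670/3, 457/3]
R3 ← R3 + (11/7)·R2: [0, 0, -820/7, -580/7]
3 nonzero rows, so rank(BP) = 3.

3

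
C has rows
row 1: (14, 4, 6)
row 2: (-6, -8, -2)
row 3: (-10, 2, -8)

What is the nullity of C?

0

Row reduce to echelon form.
R2 ← R2 + (3/7)·R1: [0, -44/7, 4/7]
R3 ← R3 + (5/7)·R1: [0, 34/7, -26/7]
R3 ← R3 + (17/22)·R2: [0, 0, -36/11]
3 nonzero rows, so rank(C) = 3.
C has 3 columns; by rank–nullity, nullity = 3 − 3 = 0.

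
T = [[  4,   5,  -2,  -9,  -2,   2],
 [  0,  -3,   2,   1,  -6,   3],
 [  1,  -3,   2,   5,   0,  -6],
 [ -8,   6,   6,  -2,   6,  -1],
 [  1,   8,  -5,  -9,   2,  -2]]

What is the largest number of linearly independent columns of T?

5

Row reduce to echelon form.
R3 ← R3 − (1/4)·R1: [0, -17/4, 5/2, 29/4, 1/2, -13/2]
R4 ← R4 + (2)·R1: [0, 16, 2, -20, 2, 3]
R5 ← R5 − (1/4)·R1: [0, 27/4, -9/2, -27/4, 5/2, -5/2]
R3 ← R3 − (17/12)·R2: [0, 0, -1/3, 35/6, 9, -43/4]
R4 ← R4 + (16/3)·R2: [0, 0, 38/3, -44/3, -30, 19]
R5 ← R5 + (9/4)·R2: [0, 0, 0, -9/2, -11, 17/4]
R4 ← R4 + (38)·R3: [0, 0, 0, 207, 312, -779/2]
R5 ← R5 + (1/46)·R4: [0, 0, 0, 0, -97/23, -97/23]
Echelon form has 5 nonzero rows, so rank(T) = 5.
The rank gives the maximum number of linearly independent columns: 5.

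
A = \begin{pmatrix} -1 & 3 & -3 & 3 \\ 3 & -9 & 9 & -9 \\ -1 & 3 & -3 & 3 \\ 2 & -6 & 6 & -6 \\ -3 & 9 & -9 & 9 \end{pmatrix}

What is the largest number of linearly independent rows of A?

1

Row reduce to echelon form.
R2 ← R2 + (3)·R1: [0, 0, 0, 0]
R3 ← R3 − R1: [0, 0, 0, 0]
R4 ← R4 + (2)·R1: [0, 0, 0, 0]
R5 ← R5 − (3)·R1: [0, 0, 0, 0]
Echelon form has 1 nonzero row, so rank(A) = 1.
The rank gives the maximum number of linearly independent rows: 1.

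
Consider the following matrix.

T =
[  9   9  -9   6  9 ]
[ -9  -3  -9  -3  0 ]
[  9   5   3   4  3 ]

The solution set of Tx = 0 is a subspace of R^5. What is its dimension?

3

Row reduce to echelon form.
R2 ← R2 + R1: [0, 6, -18, 3, 9]
R3 ← R3 − R1: [0, -4, 12, -2, -6]
R3 ← R3 + (2/3)·R2: [0, 0, 0, 0, 0]
2 nonzero rows, so rank(T) = 2.
T has 5 columns; by rank–nullity, nullity = 5 − 2 = 3.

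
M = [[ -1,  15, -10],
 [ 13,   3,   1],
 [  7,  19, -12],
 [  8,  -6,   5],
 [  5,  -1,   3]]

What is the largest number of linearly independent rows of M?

Row reduce to echelon form.
R2 ← R2 + (13)·R1: [0, 198, -129]
R3 ← R3 + (7)·R1: [0, 124, -82]
R4 ← R4 + (8)·R1: [0, 114, -75]
R5 ← R5 + (5)·R1: [0, 74, -47]
R3 ← R3 − (62/99)·R2: [0, 0, -40/33]
R4 ← R4 − (19/33)·R2: [0, 0, -8/11]
R5 ← R5 − (37/99)·R2: [0, 0, 40/33]
R4 ← R4 − (3/5)·R3: [0, 0, 0]
R5 ← R5 + R3: [0, 0, 0]
Echelon form has 3 nonzero rows, so rank(M) = 3.
The rank gives the maximum number of linearly independent rows: 3.

3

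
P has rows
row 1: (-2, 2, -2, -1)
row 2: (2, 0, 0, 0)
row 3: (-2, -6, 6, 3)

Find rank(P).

2

Row reduce to echelon form.
R2 ← R2 + R1: [0, 2, -2, -1]
R3 ← R3 − R1: [0, -8, 8, 4]
R3 ← R3 + (4)·R2: [0, 0, 0, 0]
Echelon form has 2 nonzero rows, so rank(P) = 2.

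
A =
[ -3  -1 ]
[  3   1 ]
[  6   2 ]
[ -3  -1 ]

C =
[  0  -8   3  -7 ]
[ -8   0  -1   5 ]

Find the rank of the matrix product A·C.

1

First compute AC:
[[  8,  24,  -8,  16],
 [ -8, -24,   8, -16],
 [-16, -48,  16, -32],
 [  8,  24,  -8,  16]]
Now row reduce the product.
R2 ← R2 + R1: [0, 0, 0, 0]
R3 ← R3 + (2)·R1: [0, 0, 0, 0]
R4 ← R4 − R1: [0, 0, 0, 0]
1 nonzero row, so rank(AC) = 1.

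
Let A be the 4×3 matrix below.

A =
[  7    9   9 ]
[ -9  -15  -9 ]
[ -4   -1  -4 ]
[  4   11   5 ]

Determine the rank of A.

Row reduce to echelon form.
R2 ← R2 + (9/7)·R1: [0, -24/7, 18/7]
R3 ← R3 + (4/7)·R1: [0, 29/7, 8/7]
R4 ← R4 − (4/7)·R1: [0, 41/7, -1/7]
R3 ← R3 + (29/24)·R2: [0, 0, 17/4]
R4 ← R4 + (41/24)·R2: [0, 0, 17/4]
R4 ← R4 − R3: [0, 0, 0]
Echelon form has 3 nonzero rows, so rank(A) = 3.

3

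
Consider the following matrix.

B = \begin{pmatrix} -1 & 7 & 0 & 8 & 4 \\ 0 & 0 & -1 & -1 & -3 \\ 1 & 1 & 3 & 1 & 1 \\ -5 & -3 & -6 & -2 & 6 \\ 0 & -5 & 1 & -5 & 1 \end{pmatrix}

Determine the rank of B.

4

Row reduce to echelon form.
R3 ← R3 + R1: [0, 8, 3, 9, 5]
R4 ← R4 − (5)·R1: [0, -38, -6, -42, -14]
Swap R2 ↔ R3
R4 ← R4 + (19/4)·R2: [0, 0, 33/4, 3/4, 39/4]
R5 ← R5 + (5/8)·R2: [0, 0, 23/8, 5/8, 33/8]
R4 ← R4 + (33/4)·R3: [0, 0, 0, -15/2, -15]
R5 ← R5 + (23/8)·R3: [0, 0, 0, -9/4, -9/2]
R5 ← R5 − (3/10)·R4: [0, 0, 0, 0, 0]
Echelon form has 4 nonzero rows, so rank(B) = 4.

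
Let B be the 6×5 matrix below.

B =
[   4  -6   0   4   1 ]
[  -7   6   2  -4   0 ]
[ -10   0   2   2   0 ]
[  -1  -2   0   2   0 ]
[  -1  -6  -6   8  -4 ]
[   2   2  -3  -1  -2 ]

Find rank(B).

3

Row reduce to echelon form.
R2 ← R2 + (7/4)·R1: [0, -9/2, 2, 3, 7/4]
R3 ← R3 + (5/2)·R1: [0, -15, 2, 12, 5/2]
R4 ← R4 + (1/4)·R1: [0, -7/2, 0, 3, 1/4]
R5 ← R5 + (1/4)·R1: [0, -15/2, -6, 9, -15/4]
R6 ← R6 − (1/2)·R1: [0, 5, -3, -3, -5/2]
R3 ← R3 − (10/3)·R2: [0, 0, -14/3, 2, -10/3]
R4 ← R4 − (7/9)·R2: [0, 0, -14/9, 2/3, -10/9]
R5 ← R5 − (5/3)·R2: [0, 0, -28/3, 4, -20/3]
R6 ← R6 + (10/9)·R2: [0, 0, -7/9, 1/3, -5/9]
R4 ← R4 − (1/3)·R3: [0, 0, 0, 0, 0]
R5 ← R5 − (2)·R3: [0, 0, 0, 0, 0]
R6 ← R6 − (1/6)·R3: [0, 0, 0, 0, 0]
Echelon form has 3 nonzero rows, so rank(B) = 3.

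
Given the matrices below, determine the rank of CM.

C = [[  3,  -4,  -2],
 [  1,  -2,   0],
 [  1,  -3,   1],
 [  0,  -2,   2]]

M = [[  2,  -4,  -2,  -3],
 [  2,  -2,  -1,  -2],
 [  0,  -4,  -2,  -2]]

2

First compute CM:
[[ -2,   4,   2,   3],
 [ -2,   0,   0,   1],
 [ -4,  -2,  -1,   1],
 [ -4,  -4,  -2,   0]]
Now row reduce the product.
R2 ← R2 − R1: [0, -4, -2, -2]
R3 ← R3 − (2)·R1: [0, -10, -5, -5]
R4 ← R4 − (2)·R1: [0, -12, -6, -6]
R3 ← R3 − (5/2)·R2: [0, 0, 0, 0]
R4 ← R4 − (3)·R2: [0, 0, 0, 0]
2 nonzero rows, so rank(CM) = 2.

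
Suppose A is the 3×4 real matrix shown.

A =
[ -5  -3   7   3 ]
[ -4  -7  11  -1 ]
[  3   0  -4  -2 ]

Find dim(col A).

3

Row reduce to echelon form.
R2 ← R2 − (4/5)·R1: [0, -23/5, 27/5, -17/5]
R3 ← R3 + (3/5)·R1: [0, -9/5, 1/5, -1/5]
R3 ← R3 − (9/23)·R2: [0, 0, -44/23, 26/23]
Echelon form has 3 nonzero rows, so rank(A) = 3.
The column space has dimension equal to the rank: 3.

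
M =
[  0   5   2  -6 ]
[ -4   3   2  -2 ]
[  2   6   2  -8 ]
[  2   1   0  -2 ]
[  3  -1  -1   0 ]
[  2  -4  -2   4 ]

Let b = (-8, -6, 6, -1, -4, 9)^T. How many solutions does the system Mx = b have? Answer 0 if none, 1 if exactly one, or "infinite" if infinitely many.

Row reduce the augmented matrix [M | b].
Swap R1 ↔ R2
R3 ← R3 + (1/2)·R1: [0, 15/2, 3, -9, 3]
R4 ← R4 + (1/2)·R1: [0, 5/2, 1, -3, -4]
R5 ← R5 + (3/4)·R1: [0, 5/4, 1/2, -3/2, -17/2]
R6 ← R6 + (1/2)·R1: [0, -5/2, -1, 3, 6]
R3 ← R3 − (3/2)·R2: [0, 0, 0, 0, 15]
R4 ← R4 − (1/2)·R2: [0, 0, 0, 0, 0]
R5 ← R5 − (1/4)·R2: [0, 0, 0, 0, -13/2]
R6 ← R6 + (1/2)·R2: [0, 0, 0, 0, 2]
R5 ← R5 + (13/30)·R3: [0, 0, 0, 0, 0]
R6 ← R6 − (2/15)·R3: [0, 0, 0, 0, 0]
The echelon form has 3 nonzero rows; the last pivot sits in the augmented column, so rank(M) = 2 but rank([M|b]) = 3.
Since the ranks differ, the system is inconsistent.
It has no solutions.

0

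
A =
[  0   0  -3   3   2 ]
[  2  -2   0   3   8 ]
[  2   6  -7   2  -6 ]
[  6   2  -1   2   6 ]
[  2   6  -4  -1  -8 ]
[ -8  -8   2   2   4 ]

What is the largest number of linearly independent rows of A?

Row reduce to echelon form.
Swap R1 ↔ R2
R3 ← R3 − R1: [0, 8, -7, -1, -14]
R4 ← R4 − (3)·R1: [0, 8, -1, -7, -18]
R5 ← R5 − R1: [0, 8, -4, -4, -16]
R6 ← R6 + (4)·R1: [0, -16, 2, 14, 36]
Swap R2 ↔ R3
R4 ← R4 − R2: [0, 0, 6, -6, -4]
R5 ← R5 − R2: [0, 0, 3, -3, -2]
R6 ← R6 + (2)·R2: [0, 0, -12, 12, 8]
R4 ← R4 + (2)·R3: [0, 0, 0, 0, 0]
R5 ← R5 + R3: [0, 0, 0, 0, 0]
R6 ← R6 − (4)·R3: [0, 0, 0, 0, 0]
Echelon form has 3 nonzero rows, so rank(A) = 3.
The rank gives the maximum number of linearly independent rows: 3.

3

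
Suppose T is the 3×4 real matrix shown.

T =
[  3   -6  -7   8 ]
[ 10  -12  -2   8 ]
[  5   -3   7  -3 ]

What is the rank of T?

2

Row reduce to echelon form.
R2 ← R2 − (10/3)·R1: [0, 8, 64/3, -56/3]
R3 ← R3 − (5/3)·R1: [0, 7, 56/3, -49/3]
R3 ← R3 − (7/8)·R2: [0, 0, 0, 0]
Echelon form has 2 nonzero rows, so rank(T) = 2.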